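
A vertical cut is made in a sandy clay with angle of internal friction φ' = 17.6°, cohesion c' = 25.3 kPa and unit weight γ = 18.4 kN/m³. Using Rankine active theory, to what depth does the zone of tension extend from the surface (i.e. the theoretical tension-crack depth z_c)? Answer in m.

3.76 m

K_a = tan²(45° − 17.6°/2) = 0.5357; √K_a = 0.7319.
The active pressure is zero where K_a γ z = 2c√K_a, so z_c = 2c/(γ√K_a) = 2×25.3/(18.4×0.7319) = 3.757 m.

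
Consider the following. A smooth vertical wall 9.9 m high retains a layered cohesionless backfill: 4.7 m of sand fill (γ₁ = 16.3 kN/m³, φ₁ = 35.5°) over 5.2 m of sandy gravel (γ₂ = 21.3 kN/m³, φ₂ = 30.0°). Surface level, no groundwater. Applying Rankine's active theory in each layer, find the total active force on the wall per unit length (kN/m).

277 kN/m

K_a1 = tan²(45°−35.5°/2) = 0.2653; K_a2 = tan²(45°−30.0°/2) = 0.3333.
Layer 1: σ at base = K_a1 γ₁ h₁ = 20.32 kPa; P₁ = ½×20.32×4.7 = 47.76.
Layer 2: σ_v at top = γ₁h₁ = 76.61; σ_h top = K_a2×76.61 = 25.54; σ_h base = K_a2×(76.61+21.3×5.2) = 62.46.
P₂ = ½(25.54+62.46)×5.2 = 228.8. Total P_a = 47.76+228.8 = 276.5 kN/m.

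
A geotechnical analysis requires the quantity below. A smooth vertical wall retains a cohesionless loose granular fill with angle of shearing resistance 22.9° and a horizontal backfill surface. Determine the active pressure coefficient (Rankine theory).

K_a = (1 − sin φ)/(1 + sin φ) = (1 − sin 22.9°)/(1 + sin 22.9°) = 0.4398.

0.440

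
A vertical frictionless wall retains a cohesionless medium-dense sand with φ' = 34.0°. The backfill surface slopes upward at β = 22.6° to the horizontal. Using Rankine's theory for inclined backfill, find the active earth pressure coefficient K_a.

0.359

K_a = cos β · (cos β − √(cos²β − cos²φ)) / (cos β + √(cos²β − cos²φ)).
cos β = 0.9232, cos φ = 0.8290, √(cos²β − cos²φ) = 0.4062.
K_a = 0.9232 × (0.9232 − 0.4062)/(0.9232 + 0.4062) = 0.3590.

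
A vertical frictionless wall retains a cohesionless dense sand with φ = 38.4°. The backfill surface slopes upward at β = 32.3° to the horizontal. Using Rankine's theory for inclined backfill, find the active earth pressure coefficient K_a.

K_a = cos β · (cos β − √(cos²β − cos²φ)) / (cos β + √(cos²β − cos²φ)).
cos β = 0.8453, cos φ = 0.7837, √(cos²β − cos²φ) = 0.3167.
K_a = 0.8453 × (0.8453 − 0.3167)/(0.8453 + 0.3167) = 0.3845.

0.385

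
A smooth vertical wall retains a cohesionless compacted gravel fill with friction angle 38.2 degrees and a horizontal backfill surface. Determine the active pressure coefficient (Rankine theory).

0.236

K_a = tan²(45° − φ/2) = tan²(25.90°) = 0.2358.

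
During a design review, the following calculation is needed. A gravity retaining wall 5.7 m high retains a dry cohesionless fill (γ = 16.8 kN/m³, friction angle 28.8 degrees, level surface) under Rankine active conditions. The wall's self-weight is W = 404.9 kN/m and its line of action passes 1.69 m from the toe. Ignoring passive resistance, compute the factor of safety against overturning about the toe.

K_a = tan²(45° − 28.8°/2) = 0.3498.
P_a = ½K_aγH² = 0.5×0.3498×16.8×5.7² = 95.45 kN/m, acting at H/3 = 1.900 m above the base.
Overturning moment M_o = P_a × H/3 = 95.45 × 1.900 = 181.4.
Resisting moment M_r = W × 1.69 = 404.9 × 1.69 = 684.3.
FS_overturning = M_r/M_o = 684.3/181.4 = 3.773.

3.77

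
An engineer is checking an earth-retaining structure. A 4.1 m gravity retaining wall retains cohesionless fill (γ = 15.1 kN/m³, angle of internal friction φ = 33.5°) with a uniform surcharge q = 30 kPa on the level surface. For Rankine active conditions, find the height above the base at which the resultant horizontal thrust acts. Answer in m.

1.70 m

K_a = 0.2887.
Triangular part P₁ = ½K_aγH² = 36.64 at H/3 = 1.367 m; rectangular part P₂ = K_a q H = 35.51 at H/2 = 2.050 m.
ȳ = (P₁·1.367 + P₂·2.050)/(P₁+P₂) = 1.703 m.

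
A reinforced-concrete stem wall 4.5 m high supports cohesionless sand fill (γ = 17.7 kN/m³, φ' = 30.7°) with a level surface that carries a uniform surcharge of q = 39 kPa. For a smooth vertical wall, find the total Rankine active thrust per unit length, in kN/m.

115 kN/m

K_a = tan²(45° − φ/2) = 0.3240.
Soil triangle: ½ K_a γ H² = 0.5×0.3240×17.7×4.5² = 58.07 kN/m.
Surcharge rectangle: K_a q H = 0.3240×39×4.5 = 56.87 kN/m.
Total = 58.07 + 56.87 = 114.9 kN/m.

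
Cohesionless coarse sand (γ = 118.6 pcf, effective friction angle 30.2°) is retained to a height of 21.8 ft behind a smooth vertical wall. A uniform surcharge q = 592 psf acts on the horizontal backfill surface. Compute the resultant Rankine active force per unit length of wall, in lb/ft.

K_a = tan²(45° − φ/2) = 0.3307.
Soil triangle: ½ K_a γ H² = 0.5×0.3307×118.6×21.8² = 9318 lb/ft.
Surcharge rectangle: K_a q H = 0.3307×592×21.8 = 4267 lb/ft.
Total = 9318 + 4267 = 13590 lb/ft.

13600 lb/ft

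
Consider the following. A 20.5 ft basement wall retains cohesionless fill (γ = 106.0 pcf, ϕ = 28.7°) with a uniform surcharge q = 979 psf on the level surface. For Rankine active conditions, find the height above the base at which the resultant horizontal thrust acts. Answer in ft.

K_a = 0.3511.
Triangular part P₁ = ½K_aγH² = 7821 at H/3 = 6.833 ft; rectangular part P₂ = K_a q H = 7047 at H/2 = 10.25 ft.
ȳ = (P₁·6.833 + P₂·10.25)/(P₁+P₂) = 8.453 ft.

8.45 ft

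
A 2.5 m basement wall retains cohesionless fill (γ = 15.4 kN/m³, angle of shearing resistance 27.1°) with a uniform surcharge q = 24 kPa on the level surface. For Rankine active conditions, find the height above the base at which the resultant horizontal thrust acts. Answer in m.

K_a = 0.3741.
Triangular part P₁ = ½K_aγH² = 18.00 at H/3 = 0.8333 m; rectangular part P₂ = K_a q H = 22.44 at H/2 = 1.250 m.
ȳ = (P₁·0.8333 + P₂·1.250)/(P₁+P₂) = 1.065 m.

1.06 m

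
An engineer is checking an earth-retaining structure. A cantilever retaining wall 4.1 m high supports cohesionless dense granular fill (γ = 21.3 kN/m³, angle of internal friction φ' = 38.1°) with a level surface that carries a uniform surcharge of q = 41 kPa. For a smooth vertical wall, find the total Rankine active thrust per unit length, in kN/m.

K_a = tan²(45° − φ/2) = 0.2368.
Soil triangle: ½ K_a γ H² = 0.5×0.2368×21.3×4.1² = 42.40 kN/m.
Surcharge rectangle: K_a q H = 0.2368×41×4.1 = 39.81 kN/m.
Total = 42.40 + 39.81 = 82.21 kN/m.

82.2 kN/m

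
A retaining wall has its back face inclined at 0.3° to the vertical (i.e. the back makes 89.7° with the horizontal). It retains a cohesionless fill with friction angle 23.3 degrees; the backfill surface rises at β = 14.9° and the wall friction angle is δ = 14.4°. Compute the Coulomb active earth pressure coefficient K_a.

K_a = sin²(α+φ) / [sin²α · sin(α−δ) · (1 + √{sin(φ+δ)sin(φ−β) / (sin(α−δ)sin(α+β))})²].
With α = 89.7°, φ = 23.3°, δ = 14.4°, β = 14.9°: K_a = 0.5113.

0.511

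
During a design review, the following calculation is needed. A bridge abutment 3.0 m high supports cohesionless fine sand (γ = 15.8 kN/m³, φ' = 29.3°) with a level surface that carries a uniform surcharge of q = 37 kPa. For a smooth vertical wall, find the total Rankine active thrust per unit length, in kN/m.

62.4 kN/m

K_a = tan²(45° − φ/2) = 0.3428.
Soil triangle: ½ K_a γ H² = 0.5×0.3428×15.8×3.0² = 24.38 kN/m.
Surcharge rectangle: K_a q H = 0.3428×37×3.0 = 38.06 kN/m.
Total = 24.38 + 38.06 = 62.43 kN/m.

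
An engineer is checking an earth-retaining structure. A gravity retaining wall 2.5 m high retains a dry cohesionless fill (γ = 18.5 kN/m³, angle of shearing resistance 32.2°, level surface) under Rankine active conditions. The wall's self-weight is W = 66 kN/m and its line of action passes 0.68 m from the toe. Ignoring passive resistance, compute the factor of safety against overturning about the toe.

3.06

K_a = tan²(45° − 32.2°/2) = 0.3047.
P_a = ½K_aγH² = 0.5×0.3047×18.5×2.5² = 17.62 kN/m, acting at H/3 = 0.8333 m above the base.
Overturning moment M_o = P_a × H/3 = 17.62 × 0.8333 = 14.68.
Resisting moment M_r = W × 0.68 = 66 × 0.68 = 44.88.
FS_overturning = M_r/M_o = 44.88/14.68 = 3.057.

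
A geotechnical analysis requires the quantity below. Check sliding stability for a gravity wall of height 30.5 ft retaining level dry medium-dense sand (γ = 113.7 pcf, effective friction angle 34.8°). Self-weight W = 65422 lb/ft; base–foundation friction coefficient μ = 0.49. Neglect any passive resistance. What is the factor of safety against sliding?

2.22

K_a = tan²(45° − 34.8°/2) = 0.2733.
P_a = ½K_aγH² = 0.5×0.2733×113.7×30.5² = 14450 lb/ft, acting at H/3 = 10.17 ft above the base.
FS_sliding = μW / P_a = 0.49×65422 / 14450 = 2.218.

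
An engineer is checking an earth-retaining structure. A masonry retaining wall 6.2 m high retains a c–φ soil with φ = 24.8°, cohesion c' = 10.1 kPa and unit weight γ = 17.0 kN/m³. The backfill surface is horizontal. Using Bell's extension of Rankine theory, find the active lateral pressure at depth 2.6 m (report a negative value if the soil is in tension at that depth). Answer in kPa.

K_a = (1 − sin φ)/(1 + sin φ) = 0.4090.
σ_a = K_a γ z − 2c√K_a = 0.4090×17.0×2.6 − 2×10.1×0.6395 = 5.159 kPa.

5.16 kPa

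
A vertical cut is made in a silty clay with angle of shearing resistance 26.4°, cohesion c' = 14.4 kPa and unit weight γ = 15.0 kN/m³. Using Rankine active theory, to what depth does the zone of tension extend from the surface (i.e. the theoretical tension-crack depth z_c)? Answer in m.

3.10 m

K_a = tan²(45° − 26.4°/2) = 0.3844; √K_a = 0.6200.
The active pressure is zero where K_a γ z = 2c√K_a, so z_c = 2c/(γ√K_a) = 2×14.4/(15.0×0.6200) = 3.097 m.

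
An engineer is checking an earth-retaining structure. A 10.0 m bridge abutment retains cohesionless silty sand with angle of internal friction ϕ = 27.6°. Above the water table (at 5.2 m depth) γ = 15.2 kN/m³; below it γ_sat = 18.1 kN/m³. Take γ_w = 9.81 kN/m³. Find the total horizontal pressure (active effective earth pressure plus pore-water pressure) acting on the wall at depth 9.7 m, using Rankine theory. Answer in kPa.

K_a = (1 − sin φ)/(1 + sin φ) = 0.3668.
γ' = 18.1 − 9.81 = 8.290 kN/m³.
Effective vertical stress at 9.7 m: σ'_v = 15.2×5.2 + 8.290×4.50 = 116.3 kPa.
σ'_h = K_a σ'_v = 0.3668 × 116.3 = 42.67 kPa; u = γ_w × 4.50 = 44.14 kPa.
Total σ_h = 42.67 + 44.14 = 86.82 kPa.

86.8 kPa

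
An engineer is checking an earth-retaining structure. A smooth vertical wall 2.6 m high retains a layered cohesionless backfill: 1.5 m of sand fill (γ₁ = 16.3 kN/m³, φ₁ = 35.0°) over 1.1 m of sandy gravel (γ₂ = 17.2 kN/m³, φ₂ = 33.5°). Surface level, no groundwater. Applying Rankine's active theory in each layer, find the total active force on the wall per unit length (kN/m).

K_a1 = tan²(45°−35.0°/2) = 0.2710; K_a2 = tan²(45°−33.5°/2) = 0.2887.
Layer 1: σ at base = K_a1 γ₁ h₁ = 6.626 kPa; P₁ = ½×6.626×1.5 = 4.969.
Layer 2: σ_v at top = γ₁h₁ = 24.45; σ_h top = K_a2×24.45 = 7.059; σ_h base = K_a2×(24.45+17.2×1.1) = 12.52.
P₂ = ½(7.059+12.52)×1.1 = 10.77. Total P_a = 4.969+10.77 = 15.74 kN/m.

15.7 kN/m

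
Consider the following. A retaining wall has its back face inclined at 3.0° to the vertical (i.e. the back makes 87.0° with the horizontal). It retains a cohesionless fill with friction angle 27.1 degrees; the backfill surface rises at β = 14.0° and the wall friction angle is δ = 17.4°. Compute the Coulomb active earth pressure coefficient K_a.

K_a = sin²(α+φ) / [sin²α · sin(α−δ) · (1 + √{sin(φ+δ)sin(φ−β) / (sin(α−δ)sin(α+β))})²].
With α = 87.0°, φ = 27.1°, δ = 17.4°, β = 14.0°: K_a = 0.4449.

0.445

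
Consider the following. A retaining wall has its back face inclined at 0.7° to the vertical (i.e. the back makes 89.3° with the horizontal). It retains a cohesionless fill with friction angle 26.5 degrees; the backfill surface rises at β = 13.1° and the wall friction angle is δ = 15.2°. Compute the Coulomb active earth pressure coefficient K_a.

0.427

K_a = sin²(α+φ) / [sin²α · sin(α−δ) · (1 + √{sin(φ+δ)sin(φ−β) / (sin(α−δ)sin(α+β))})²].
With α = 89.3°, φ = 26.5°, δ = 15.2°, β = 13.1°: K_a = 0.4269.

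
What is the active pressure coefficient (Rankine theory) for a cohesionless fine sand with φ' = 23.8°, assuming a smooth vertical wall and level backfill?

K_a = tan²(45° − φ/2) = tan²(33.10°) = 0.4250.

0.425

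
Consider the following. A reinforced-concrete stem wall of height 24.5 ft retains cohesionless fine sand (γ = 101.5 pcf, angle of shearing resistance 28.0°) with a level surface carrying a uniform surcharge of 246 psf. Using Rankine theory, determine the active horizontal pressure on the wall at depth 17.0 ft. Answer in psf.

K_a = (1 − sin φ)/(1 + sin φ) = 0.3610.
σ_v = γz + q = 101.5 × 17.0 + 246 = 1972 psf.
σ_h = K_a σ_v = 0.3610 × 1972 = 711.8 psf.

712 psf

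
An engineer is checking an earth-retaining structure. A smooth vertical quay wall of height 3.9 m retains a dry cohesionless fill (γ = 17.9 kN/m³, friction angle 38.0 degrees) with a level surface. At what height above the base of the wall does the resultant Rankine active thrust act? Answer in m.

1.30 m

K_a = 0.2379.
The pressure distribution is triangular, so the resultant acts at H/3 above the base = 3.9/3 = 1.300 m.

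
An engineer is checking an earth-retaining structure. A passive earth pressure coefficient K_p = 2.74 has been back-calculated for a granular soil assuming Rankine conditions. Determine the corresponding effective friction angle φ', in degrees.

27.7°

K_p = (1+sin φ)/(1−sin φ) ⇒ sin φ = (K_p − 1)/(K_p + 1) = 0.4652.
φ = arcsin(0.4652) = 27.73°.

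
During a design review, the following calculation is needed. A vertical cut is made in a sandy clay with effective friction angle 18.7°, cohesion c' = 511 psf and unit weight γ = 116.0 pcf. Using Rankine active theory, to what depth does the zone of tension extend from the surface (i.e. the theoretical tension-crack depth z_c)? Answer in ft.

K_a = tan²(45° − 18.7°/2) = 0.5144; √K_a = 0.7173.
The active pressure is zero where K_a γ z = 2c√K_a, so z_c = 2c/(γ√K_a) = 2×511/(116.0×0.7173) = 12.28 ft.

12.3 ft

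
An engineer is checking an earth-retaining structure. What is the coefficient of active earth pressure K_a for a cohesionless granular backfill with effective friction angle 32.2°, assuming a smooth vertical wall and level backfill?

0.305

K_a = tan²(45° − φ/2) = tan²(28.90°) = 0.3047.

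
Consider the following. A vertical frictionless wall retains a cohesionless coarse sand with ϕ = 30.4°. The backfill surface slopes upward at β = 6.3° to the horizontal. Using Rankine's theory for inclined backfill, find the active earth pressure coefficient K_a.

K_a = cos β · (cos β − √(cos²β − cos²φ)) / (cos β + √(cos²β − cos²φ)).
cos β = 0.9940, cos φ = 0.8625, √(cos²β − cos²φ) = 0.4940.
K_a = 0.9940 × (0.9940 − 0.4940)/(0.9940 + 0.4940) = 0.3340.

0.334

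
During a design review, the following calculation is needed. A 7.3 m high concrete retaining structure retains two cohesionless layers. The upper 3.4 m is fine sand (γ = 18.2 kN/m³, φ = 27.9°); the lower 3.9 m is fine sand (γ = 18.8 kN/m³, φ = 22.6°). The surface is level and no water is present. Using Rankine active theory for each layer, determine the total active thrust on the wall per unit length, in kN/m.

209 kN/m

K_a1 = tan²(45°−27.9°/2) = 0.3625; K_a2 = tan²(45°−22.6°/2) = 0.4448.
Layer 1: σ at base = K_a1 γ₁ h₁ = 22.43 kPa; P₁ = ½×22.43×3.4 = 38.13.
Layer 2: σ_v at top = γ₁h₁ = 61.88; σ_h top = K_a2×61.88 = 27.52; σ_h base = K_a2×(61.88+18.8×3.9) = 60.13.
P₂ = ½(27.52+60.13)×3.9 = 170.9. Total P_a = 38.13+170.9 = 209.1 kN/m.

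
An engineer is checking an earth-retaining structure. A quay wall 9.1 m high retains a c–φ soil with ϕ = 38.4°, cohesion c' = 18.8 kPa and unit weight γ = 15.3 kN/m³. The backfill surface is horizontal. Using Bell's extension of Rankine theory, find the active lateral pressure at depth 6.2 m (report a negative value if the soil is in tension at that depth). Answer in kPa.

3.99 kPa

K_a = (1 − sin φ)/(1 + sin φ) = 0.2337.
σ_a = K_a γ z − 2c√K_a = 0.2337×15.3×6.2 − 2×18.8×0.4834 = 3.992 kPa.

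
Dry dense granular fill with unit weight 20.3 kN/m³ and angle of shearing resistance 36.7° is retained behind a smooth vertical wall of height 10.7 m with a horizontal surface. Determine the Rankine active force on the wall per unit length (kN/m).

K_a = tan²(45° − φ/2) = 0.2519.
P_a = ½ K_a γ H² = 0.5 × 0.2519 × 20.3 × 10.7² = 292.7 kN/m.

293 kN/m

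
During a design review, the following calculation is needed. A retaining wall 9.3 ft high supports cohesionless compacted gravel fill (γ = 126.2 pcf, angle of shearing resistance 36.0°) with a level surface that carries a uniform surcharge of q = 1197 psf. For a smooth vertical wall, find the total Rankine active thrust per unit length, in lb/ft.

K_a = tan²(45° − φ/2) = 0.2596.
Soil triangle: ½ K_a γ H² = 0.5×0.2596×126.2×9.3² = 1417 lb/ft.
Surcharge rectangle: K_a q H = 0.2596×1197×9.3 = 2890 lb/ft.
Total = 1417 + 2890 = 4307 lb/ft.

4310 lb/ft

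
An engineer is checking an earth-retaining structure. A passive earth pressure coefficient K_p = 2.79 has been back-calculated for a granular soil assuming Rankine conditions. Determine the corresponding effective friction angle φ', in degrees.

28.2°

K_p = (1+sin φ)/(1−sin φ) ⇒ sin φ = (K_p − 1)/(K_p + 1) = 0.4723.
φ = arcsin(0.4723) = 28.18°.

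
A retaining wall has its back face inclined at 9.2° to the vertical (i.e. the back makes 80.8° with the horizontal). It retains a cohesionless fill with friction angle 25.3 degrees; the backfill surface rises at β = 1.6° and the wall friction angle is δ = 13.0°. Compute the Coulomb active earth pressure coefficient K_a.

K_a = sin²(α+φ) / [sin²α · sin(α−δ) · (1 + √{sin(φ+δ)sin(φ−β) / (sin(α−δ)sin(α+β))})²].
With α = 80.8°, φ = 25.3°, δ = 13.0°, β = 1.6°: K_a = 0.4423.

0.442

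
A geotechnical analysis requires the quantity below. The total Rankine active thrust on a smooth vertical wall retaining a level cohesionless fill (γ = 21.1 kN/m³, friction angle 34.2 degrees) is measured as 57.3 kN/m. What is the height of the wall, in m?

4.40 m

K_a = 0.2803. P_a = ½ K_a γ H² ⇒ H = √(2P_a/(K_a γ)).
H = √(2×57.3/(0.2803×21.1)) = 4.402 m.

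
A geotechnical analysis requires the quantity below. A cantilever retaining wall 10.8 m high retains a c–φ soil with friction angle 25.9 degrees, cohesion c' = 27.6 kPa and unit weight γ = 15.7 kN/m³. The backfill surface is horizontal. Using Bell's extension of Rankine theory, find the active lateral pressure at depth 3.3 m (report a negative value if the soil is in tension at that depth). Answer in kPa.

-14.3 kPa

K_a = (1 − sin φ)/(1 + sin φ) = 0.3920.
σ_a = K_a γ z − 2c√K_a = 0.3920×15.7×3.3 − 2×27.6×0.6261 = -14.25 kPa.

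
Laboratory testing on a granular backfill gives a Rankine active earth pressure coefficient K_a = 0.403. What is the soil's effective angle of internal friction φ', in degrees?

25.2°

K_a = tan²(45° − φ/2) ⇒ 45° − φ/2 = arctan(√0.403) = 32.41°.
φ = 2(45° − 32.41°) = 25.18°.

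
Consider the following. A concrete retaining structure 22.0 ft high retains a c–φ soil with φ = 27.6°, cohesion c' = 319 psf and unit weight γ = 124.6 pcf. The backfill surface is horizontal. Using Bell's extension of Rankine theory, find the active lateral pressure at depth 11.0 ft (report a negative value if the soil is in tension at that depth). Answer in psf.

116 psf

K_a = (1 − sin φ)/(1 + sin φ) = 0.3668.
σ_a = K_a γ z − 2c√K_a = 0.3668×124.6×11.0 − 2×319×0.6056 = 116.3 psf.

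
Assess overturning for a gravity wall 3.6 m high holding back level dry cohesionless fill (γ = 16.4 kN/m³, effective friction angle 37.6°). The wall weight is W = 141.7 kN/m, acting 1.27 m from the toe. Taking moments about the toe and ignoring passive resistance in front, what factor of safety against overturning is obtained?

K_a = tan²(45° − 37.6°/2) = 0.2421.
P_a = ½K_aγH² = 0.5×0.2421×16.4×3.6² = 25.73 kN/m, acting at H/3 = 1.200 m above the base.
Overturning moment M_o = P_a × H/3 = 25.73 × 1.200 = 30.88.
Resisting moment M_r = W × 1.27 = 141.7 × 1.27 = 180.0.
FS_overturning = M_r/M_o = 180.0/30.88 = 5.828.

5.83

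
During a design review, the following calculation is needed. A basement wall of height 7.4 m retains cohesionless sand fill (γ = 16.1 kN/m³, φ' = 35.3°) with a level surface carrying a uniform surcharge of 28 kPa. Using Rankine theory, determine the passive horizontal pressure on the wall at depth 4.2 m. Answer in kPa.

357 kPa

K_p = (1 + sin φ)/(1 − sin φ) = 3.738.
σ_v = γz + q = 16.1 × 4.2 + 28 = 95.62 kPa.
σ_h = K_p σ_v = 3.738 × 95.62 = 357.4 kPa.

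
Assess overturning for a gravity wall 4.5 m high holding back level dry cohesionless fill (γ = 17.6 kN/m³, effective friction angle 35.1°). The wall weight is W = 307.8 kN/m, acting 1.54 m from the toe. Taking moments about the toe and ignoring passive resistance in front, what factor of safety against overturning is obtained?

6.57

K_a = tan²(45° − 35.1°/2) = 0.2698.
P_a = ½K_aγH² = 0.5×0.2698×17.6×4.5² = 48.08 kN/m, acting at H/3 = 1.500 m above the base.
Overturning moment M_o = P_a × H/3 = 48.08 × 1.500 = 72.13.
Resisting moment M_r = W × 1.54 = 307.8 × 1.54 = 474.0.
FS_overturning = M_r/M_o = 474.0/72.13 = 6.572.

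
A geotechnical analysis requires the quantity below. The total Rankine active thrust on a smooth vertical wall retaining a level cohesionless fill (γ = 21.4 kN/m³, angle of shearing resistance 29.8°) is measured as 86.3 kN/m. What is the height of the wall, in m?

4.90 m

K_a = 0.3360. P_a = ½ K_a γ H² ⇒ H = √(2P_a/(K_a γ)).
H = √(2×86.3/(0.3360×21.4)) = 4.899 m.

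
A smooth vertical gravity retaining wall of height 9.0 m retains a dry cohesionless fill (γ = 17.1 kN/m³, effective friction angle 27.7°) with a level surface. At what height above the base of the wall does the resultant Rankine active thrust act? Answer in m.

3.00 m

K_a = 0.3653.
The pressure distribution is triangular, so the resultant acts at H/3 above the base = 9.0/3 = 3.000 m.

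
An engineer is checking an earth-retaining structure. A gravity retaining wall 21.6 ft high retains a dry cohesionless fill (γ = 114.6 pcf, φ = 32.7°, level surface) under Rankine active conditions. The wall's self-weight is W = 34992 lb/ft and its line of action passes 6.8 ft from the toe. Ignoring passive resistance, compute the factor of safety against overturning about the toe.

4.14

K_a = tan²(45° − 32.7°/2) = 0.2985.
P_a = ½K_aγH² = 0.5×0.2985×114.6×21.6² = 7980 lb/ft, acting at H/3 = 7.200 ft above the base.
Overturning moment M_o = P_a × H/3 = 7980 × 7.200 = 57460.
Resisting moment M_r = W × 6.8 = 34992 × 6.8 = 237900.
FS_overturning = M_r/M_o = 237900/57460 = 4.141.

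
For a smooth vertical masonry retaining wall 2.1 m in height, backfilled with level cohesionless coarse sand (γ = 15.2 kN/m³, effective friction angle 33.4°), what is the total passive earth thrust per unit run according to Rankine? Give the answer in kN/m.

K_p = tan²(45° + φ/2) = 3.449.
P_p = ½ K_p γ H² = 0.5 × 3.449 × 15.2 × 2.1² = 115.6 kN/m.

116 kN/m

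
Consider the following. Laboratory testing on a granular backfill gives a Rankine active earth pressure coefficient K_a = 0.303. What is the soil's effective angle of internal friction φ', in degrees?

32.3°

K_a = tan²(45° − φ/2) ⇒ 45° − φ/2 = arctan(√0.303) = 28.83°.
φ = 2(45° − 28.83°) = 32.34°.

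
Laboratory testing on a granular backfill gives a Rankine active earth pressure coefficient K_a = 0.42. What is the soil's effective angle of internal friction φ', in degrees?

K_a = tan²(45° − φ/2) ⇒ 45° − φ/2 = arctan(√0.42) = 32.95°.
φ = 2(45° − 32.95°) = 24.11°.

24.1°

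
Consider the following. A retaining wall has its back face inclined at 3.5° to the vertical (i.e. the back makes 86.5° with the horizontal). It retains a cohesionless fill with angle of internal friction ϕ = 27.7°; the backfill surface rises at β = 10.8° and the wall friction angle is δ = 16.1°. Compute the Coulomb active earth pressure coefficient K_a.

0.414

K_a = sin²(α+φ) / [sin²α · sin(α−δ) · (1 + √{sin(φ+δ)sin(φ−β) / (sin(α−δ)sin(α+β))})²].
With α = 86.5°, φ = 27.7°, δ = 16.1°, β = 10.8°: K_a = 0.4136.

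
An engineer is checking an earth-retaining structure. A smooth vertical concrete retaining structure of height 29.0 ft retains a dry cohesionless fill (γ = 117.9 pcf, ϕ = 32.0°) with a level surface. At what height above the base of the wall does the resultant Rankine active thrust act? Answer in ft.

K_a = 0.3073.
The pressure distribution is triangular, so the resultant acts at H/3 above the base = 29.0/3 = 9.667 ft.

9.67 ft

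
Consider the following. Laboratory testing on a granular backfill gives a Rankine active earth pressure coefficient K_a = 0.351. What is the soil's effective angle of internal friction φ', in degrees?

28.7°

K_a = tan²(45° − φ/2) ⇒ 45° − φ/2 = arctan(√0.351) = 30.64°.
φ = 2(45° − 30.64°) = 28.71°.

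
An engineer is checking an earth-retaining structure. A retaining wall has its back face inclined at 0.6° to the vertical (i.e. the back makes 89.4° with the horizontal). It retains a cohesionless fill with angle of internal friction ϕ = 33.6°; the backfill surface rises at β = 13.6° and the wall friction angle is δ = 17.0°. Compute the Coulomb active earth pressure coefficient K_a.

0.314

K_a = sin²(α+φ) / [sin²α · sin(α−δ) · (1 + √{sin(φ+δ)sin(φ−β) / (sin(α−δ)sin(α+β))})²].
With α = 89.4°, φ = 33.6°, δ = 17.0°, β = 13.6°: K_a = 0.3138.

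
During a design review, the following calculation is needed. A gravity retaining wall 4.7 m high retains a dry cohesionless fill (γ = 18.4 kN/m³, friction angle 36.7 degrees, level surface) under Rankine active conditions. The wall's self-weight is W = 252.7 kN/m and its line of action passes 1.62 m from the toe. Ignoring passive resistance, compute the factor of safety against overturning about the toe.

5.11

K_a = tan²(45° − 36.7°/2) = 0.2519.
P_a = ½K_aγH² = 0.5×0.2519×18.4×4.7² = 51.18 kN/m, acting at H/3 = 1.567 m above the base.
Overturning moment M_o = P_a × H/3 = 51.18 × 1.567 = 80.19.
Resisting moment M_r = W × 1.62 = 252.7 × 1.62 = 409.4.
FS_overturning = M_r/M_o = 409.4/80.19 = 5.105.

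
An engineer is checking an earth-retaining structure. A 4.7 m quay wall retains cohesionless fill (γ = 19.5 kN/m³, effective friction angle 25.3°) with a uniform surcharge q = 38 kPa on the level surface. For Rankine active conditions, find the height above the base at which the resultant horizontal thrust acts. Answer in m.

1.92 m

K_a = 0.4012.
Triangular part P₁ = ½K_aγH² = 86.41 at H/3 = 1.567 m; rectangular part P₂ = K_a q H = 71.65 at H/2 = 2.350 m.
ȳ = (P₁·1.567 + P₂·2.350)/(P₁+P₂) = 1.922 m.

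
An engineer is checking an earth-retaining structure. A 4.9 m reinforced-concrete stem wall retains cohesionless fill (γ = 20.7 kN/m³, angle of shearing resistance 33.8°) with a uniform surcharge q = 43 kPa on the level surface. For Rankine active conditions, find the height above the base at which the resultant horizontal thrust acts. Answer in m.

K_a = 0.2851.
Triangular part P₁ = ½K_aγH² = 70.85 at H/3 = 1.633 m; rectangular part P₂ = K_a q H = 60.07 at H/2 = 2.450 m.
ȳ = (P₁·1.633 + P₂·2.450)/(P₁+P₂) = 2.008 m.

2.01 m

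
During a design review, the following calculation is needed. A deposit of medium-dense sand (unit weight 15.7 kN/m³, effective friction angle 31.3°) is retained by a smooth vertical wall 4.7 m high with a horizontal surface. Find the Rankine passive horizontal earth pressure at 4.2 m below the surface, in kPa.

209 kPa

K_p = (1 + sin φ)/(1 − sin φ) = 3.162.
σ_h = K_p γ z = 3.162 × 15.7 × 4.2 = 208.5 kPa.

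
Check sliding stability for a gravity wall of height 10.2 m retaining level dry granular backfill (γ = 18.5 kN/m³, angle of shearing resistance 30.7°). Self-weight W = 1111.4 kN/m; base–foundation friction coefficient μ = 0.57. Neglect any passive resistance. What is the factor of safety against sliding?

2.03

K_a = tan²(45° − 30.7°/2) = 0.3240.
P_a = ½K_aγH² = 0.5×0.3240×18.5×10.2² = 311.8 kN/m, acting at H/3 = 3.400 m above the base.
FS_sliding = μW / P_a = 0.57×1111.4 / 311.8 = 2.032.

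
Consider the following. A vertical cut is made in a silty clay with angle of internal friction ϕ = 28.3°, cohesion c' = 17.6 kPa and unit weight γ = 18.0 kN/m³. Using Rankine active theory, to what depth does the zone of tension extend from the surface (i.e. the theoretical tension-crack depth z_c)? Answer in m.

3.27 m

K_a = tan²(45° − 28.3°/2) = 0.3568; √K_a = 0.5973.
The active pressure is zero where K_a γ z = 2c√K_a, so z_c = 2c/(γ√K_a) = 2×17.6/(18.0×0.5973) = 3.274 m.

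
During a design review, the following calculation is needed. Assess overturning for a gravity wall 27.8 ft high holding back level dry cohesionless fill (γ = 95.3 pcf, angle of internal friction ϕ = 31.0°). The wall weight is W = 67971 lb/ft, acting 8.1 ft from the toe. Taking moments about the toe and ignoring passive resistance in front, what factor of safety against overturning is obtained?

5.04

K_a = tan²(45° − 31.0°/2) = 0.3201.
P_a = ½K_aγH² = 0.5×0.3201×95.3×27.8² = 11790 lb/ft, acting at H/3 = 9.267 ft above the base.
Overturning moment M_o = P_a × H/3 = 11790 × 9.267 = 109200.
Resisting moment M_r = W × 8.1 = 67971 × 8.1 = 550600.
FS_overturning = M_r/M_o = 550600/109200 = 5.040.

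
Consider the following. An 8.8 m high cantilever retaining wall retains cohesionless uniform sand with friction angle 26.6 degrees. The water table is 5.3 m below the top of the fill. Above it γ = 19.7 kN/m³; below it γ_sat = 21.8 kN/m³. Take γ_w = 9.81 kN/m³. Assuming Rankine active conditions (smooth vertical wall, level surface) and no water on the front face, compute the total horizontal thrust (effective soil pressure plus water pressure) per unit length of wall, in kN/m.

333 kN/m

K_a = tan²(45° − φ/2) = 0.3814.
γ' = 21.8 − 9.81 = 11.99 kN/m³. Depth below WT = 3.5 m.
σ'_h at WT = K_a γ d_w = 39.83 kPa; at base = 39.83 + K_a γ' × 3.5 = 55.83 kPa.
P₁ (0–5.3 m) = ½×39.83×5.3 = 105.5. P₂ (5.3–8.8 m) = ½(39.83+55.83)×3.5 = 167.4.
P_w = ½ γ_w h₂² = 0.5×9.81×3.5² = 60.09. Total = 105.5+167.4+60.09 = 333.0 kN/m.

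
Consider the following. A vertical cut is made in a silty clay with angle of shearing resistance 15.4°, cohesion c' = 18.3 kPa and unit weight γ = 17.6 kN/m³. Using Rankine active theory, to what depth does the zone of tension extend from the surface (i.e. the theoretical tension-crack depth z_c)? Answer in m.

K_a = tan²(45° − 15.4°/2) = 0.5803; √K_a = 0.7618.
The active pressure is zero where K_a γ z = 2c√K_a, so z_c = 2c/(γ√K_a) = 2×18.3/(17.6×0.7618) = 2.730 m.

2.73 m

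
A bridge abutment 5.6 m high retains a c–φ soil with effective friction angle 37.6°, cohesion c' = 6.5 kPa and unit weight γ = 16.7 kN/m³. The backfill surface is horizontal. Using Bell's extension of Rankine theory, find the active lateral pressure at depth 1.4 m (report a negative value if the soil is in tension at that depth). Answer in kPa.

-0.736 kPa

K_a = (1 − sin φ)/(1 + sin φ) = 0.2421.
σ_a = K_a γ z − 2c√K_a = 0.2421×16.7×1.4 − 2×6.5×0.4921 = -0.7359 kPa.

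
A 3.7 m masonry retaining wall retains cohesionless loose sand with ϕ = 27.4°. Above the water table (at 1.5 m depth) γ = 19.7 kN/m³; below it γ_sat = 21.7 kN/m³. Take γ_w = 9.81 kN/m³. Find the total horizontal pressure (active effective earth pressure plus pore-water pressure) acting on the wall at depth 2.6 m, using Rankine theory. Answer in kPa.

K_a = (1 − sin φ)/(1 + sin φ) = 0.3697.
γ' = 21.7 − 9.81 = 11.89 kN/m³.
Effective vertical stress at 2.6 m: σ'_v = 19.7×1.5 + 11.89×1.10 = 42.63 kPa.
σ'_h = K_a σ'_v = 0.3697 × 42.63 = 15.76 kPa; u = γ_w × 1.10 = 10.79 kPa.
Total σ_h = 15.76 + 10.79 = 26.55 kPa.

26.5 kPa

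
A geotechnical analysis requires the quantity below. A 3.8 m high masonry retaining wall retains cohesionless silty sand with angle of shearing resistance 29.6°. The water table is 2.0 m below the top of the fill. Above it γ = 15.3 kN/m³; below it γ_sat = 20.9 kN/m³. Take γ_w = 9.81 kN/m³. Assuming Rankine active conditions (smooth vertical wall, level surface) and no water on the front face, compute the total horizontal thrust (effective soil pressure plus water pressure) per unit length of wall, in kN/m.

51.0 kN/m

K_a = tan²(45° − φ/2) = 0.3387.
γ' = 20.9 − 9.81 = 11.09 kN/m³. Depth below WT = 1.8 m.
σ'_h at WT = K_a γ d_w = 10.37 kPa; at base = 10.37 + K_a γ' × 1.8 = 17.13 kPa.
P₁ (0–2.0 m) = ½×10.37×2.0 = 10.37. P₂ (2.0–3.8 m) = ½(10.37+17.13)×1.8 = 24.74.
P_w = ½ γ_w h₂² = 0.5×9.81×1.8² = 15.89. Total = 10.37+24.74+15.89 = 51.00 kN/m.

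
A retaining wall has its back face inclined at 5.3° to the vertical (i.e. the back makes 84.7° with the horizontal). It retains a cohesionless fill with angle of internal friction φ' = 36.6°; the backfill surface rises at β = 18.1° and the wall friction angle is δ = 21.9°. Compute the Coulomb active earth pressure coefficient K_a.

K_a = sin²(α+φ) / [sin²α · sin(α−δ) · (1 + √{sin(φ+δ)sin(φ−β) / (sin(α−δ)sin(α+β))})²].
With α = 84.7°, φ = 36.6°, δ = 21.9°, β = 18.1°: K_a = 0.3409.

0.341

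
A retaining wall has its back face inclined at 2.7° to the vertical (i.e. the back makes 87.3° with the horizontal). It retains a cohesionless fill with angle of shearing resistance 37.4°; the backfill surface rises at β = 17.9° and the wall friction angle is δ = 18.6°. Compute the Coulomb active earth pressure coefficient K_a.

K_a = sin²(α+φ) / [sin²α · sin(α−δ) · (1 + √{sin(φ+δ)sin(φ−β) / (sin(α−δ)sin(α+β))})²].
With α = 87.3°, φ = 37.4°, δ = 18.6°, β = 17.9°: K_a = 0.3008.

0.301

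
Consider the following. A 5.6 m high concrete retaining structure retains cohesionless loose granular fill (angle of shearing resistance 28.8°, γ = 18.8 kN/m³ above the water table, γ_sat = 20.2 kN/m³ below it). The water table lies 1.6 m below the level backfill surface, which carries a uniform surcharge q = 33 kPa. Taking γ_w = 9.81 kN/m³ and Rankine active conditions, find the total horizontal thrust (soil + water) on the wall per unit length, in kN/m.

K_a = tan²(45° − φ/2) = 0.3498.
γ' = 20.2 − 9.81 = 10.39 kN/m³. h₂ = H − d_w = 4.0 m.
σ'_h: at surface K_a·q = 11.54; at WT K_a(q+γd_w) = 22.06; at base K_a(q+γd_w+γ'h₂) = 36.60 kPa.
P₁ = ½(11.54+22.06)×1.6 = 26.88; P₂ = ½(22.06+36.60)×4.0 = 117.3; P_w = ½γ_w h₂² = 78.48.
Total = 26.88+117.3+78.48 = 222.7 kN/m.

223 kN/m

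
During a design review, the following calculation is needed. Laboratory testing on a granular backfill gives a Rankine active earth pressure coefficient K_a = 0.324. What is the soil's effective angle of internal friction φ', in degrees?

30.7°

K_a = tan²(45° − φ/2) ⇒ 45° − φ/2 = arctan(√0.324) = 29.65°.
φ = 2(45° − 29.65°) = 30.70°.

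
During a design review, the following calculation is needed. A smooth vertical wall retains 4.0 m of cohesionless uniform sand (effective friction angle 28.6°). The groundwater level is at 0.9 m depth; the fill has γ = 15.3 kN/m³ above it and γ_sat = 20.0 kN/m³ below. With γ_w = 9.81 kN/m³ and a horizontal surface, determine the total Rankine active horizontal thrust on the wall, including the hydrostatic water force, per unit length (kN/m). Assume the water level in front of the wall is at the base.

K_a = tan²(45° − φ/2) = 0.3525.
γ' = 20.0 − 9.81 = 10.19 kN/m³. Depth below WT = 3.1 m.
σ'_h at WT = K_a γ d_w = 4.855 kPa; at base = 4.855 + K_a γ' × 3.1 = 15.99 kPa.
P₁ (0–0.9 m) = ½×4.855×0.9 = 2.185. P₂ (0.9–4.0 m) = ½(4.855+15.99)×3.1 = 32.31.
P_w = ½ γ_w h₂² = 0.5×9.81×3.1² = 47.14. Total = 2.185+32.31+47.14 = 81.63 kN/m.

81.6 kN/m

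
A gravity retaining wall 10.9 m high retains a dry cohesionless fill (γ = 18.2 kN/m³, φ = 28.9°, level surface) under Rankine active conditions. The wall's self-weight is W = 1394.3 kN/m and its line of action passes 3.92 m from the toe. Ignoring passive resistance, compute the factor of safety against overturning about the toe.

K_a = tan²(45° − 28.9°/2) = 0.3484.
P_a = ½K_aγH² = 0.5×0.3484×18.2×10.9² = 376.6 kN/m, acting at H/3 = 3.633 m above the base.
Overturning moment M_o = P_a × H/3 = 376.6 × 3.633 = 1368.
Resisting moment M_r = W × 3.92 = 1394.3 × 3.92 = 5466.
FS_overturning = M_r/M_o = 5466/1368 = 3.994.

3.99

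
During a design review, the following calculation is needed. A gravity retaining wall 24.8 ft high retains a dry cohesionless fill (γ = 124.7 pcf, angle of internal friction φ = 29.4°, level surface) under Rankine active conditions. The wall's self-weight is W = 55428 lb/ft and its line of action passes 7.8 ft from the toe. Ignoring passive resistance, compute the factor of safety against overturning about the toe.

3.99

K_a = tan²(45° − 29.4°/2) = 0.3415.
P_a = ½K_aγH² = 0.5×0.3415×124.7×24.8² = 13090 lb/ft, acting at H/3 = 8.267 ft above the base.
Overturning moment M_o = P_a × H/3 = 13090 × 8.267 = 108200.
Resisting moment M_r = W × 7.8 = 55428 × 7.8 = 432300.
FS_overturning = M_r/M_o = 432300/108200 = 3.994.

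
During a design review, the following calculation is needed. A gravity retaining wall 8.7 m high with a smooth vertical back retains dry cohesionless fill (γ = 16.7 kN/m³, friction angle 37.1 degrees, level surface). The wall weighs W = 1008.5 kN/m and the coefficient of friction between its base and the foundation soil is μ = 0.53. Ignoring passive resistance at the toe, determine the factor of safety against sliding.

K_a = tan²(45° − 37.1°/2) = 0.2475.
P_a = ½K_aγH² = 0.5×0.2475×16.7×8.7² = 156.4 kN/m, acting at H/3 = 2.900 m above the base.
FS_sliding = μW / P_a = 0.53×1008.5 / 156.4 = 3.417.

3.42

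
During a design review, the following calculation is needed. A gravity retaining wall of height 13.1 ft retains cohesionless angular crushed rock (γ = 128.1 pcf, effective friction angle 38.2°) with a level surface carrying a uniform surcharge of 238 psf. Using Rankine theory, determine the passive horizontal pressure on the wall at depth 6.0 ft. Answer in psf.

4270 psf

K_p = (1 + sin φ)/(1 − sin φ) = 4.241.
σ_v = γz + q = 128.1 × 6.0 + 238 = 1007 psf.
σ_h = K_p σ_v = 4.241 × 1007 = 4269 psf.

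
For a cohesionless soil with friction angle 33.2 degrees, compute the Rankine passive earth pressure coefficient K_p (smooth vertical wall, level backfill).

K_p = (1 + sin φ)/(1 − sin φ) = tan²(45° + 33.2°/2) = 3.421.

3.42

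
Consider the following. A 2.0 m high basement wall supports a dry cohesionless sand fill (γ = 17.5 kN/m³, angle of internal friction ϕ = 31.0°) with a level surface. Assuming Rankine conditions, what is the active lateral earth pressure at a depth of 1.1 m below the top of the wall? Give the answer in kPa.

K_a = (1 − sin φ)/(1 + sin φ) = 0.3201.
σ_h = K_a γ z = 0.3201 × 17.5 × 1.1 = 6.162 kPa.

6.16 kPa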